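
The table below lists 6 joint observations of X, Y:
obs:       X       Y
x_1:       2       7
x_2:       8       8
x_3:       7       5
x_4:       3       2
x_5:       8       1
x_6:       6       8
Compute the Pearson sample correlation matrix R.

Step 1 — column means:
  mean(X) = (2 + 8 + 7 + 3 + 8 + 6) / 6 = 34/6 = 5.6667
  mean(Y) = (7 + 8 + 5 + 2 + 1 + 8) / 6 = 31/6 = 5.1667

Step 2 — sample variances and covariances s[i,j] = (1/(n-1)) · Σ_k (x_{k,i} - mean_i) · (x_{k,j} - mean_j), with n-1 = 5:
  s[X,X] = ((-3.6667)·(-3.6667) + (2.3333)·(2.3333) + (1.3333)·(1.3333) + (-2.6667)·(-2.6667) + (2.3333)·(2.3333) + (0.3333)·(0.3333)) / 5 = 33.3333/5 = 6.6667
  s[X,Y] = ((-3.6667)·(1.8333) + (2.3333)·(2.8333) + (1.3333)·(-0.1667) + (-2.6667)·(-3.1667) + (2.3333)·(-4.1667) + (0.3333)·(2.8333)) / 5 = -0.6667/5 = -0.1333
  s[Y,Y] = ((1.8333)·(1.8333) + (2.8333)·(2.8333) + (-0.1667)·(-0.1667) + (-3.1667)·(-3.1667) + (-4.1667)·(-4.1667) + (2.8333)·(2.8333)) / 5 = 46.8333/5 = 9.3667
  Sample standard deviations s_i = √(s[i,i]):
  s(X) = √(6.6667) = 2.582
  s(Y) = √(9.3667) = 3.0605

Step 3 — r_{ij} = s_{ij} / (s_i · s_j):
  r[X,X] = 1 (diagonal).
  r[X,Y] = -0.1333 / (2.582 · 3.0605) = -0.1333 / 7.9022 = -0.0169
  r[Y,Y] = 1 (diagonal).

R is symmetric with unit diagonal. Assembling:

R = [[1, -0.0169],
 [-0.0169, 1]]


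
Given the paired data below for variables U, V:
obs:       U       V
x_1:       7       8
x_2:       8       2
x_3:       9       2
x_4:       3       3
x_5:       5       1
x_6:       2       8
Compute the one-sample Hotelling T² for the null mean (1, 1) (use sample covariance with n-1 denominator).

Step 1 — sample mean vector:
  mean(U) = (7 + 8 + 9 + 3 + 5 + 2) / 6 = 34/6 = 5.6667
  mean(V) = (8 + 2 + 2 + 3 + 1 + 8) / 6 = 24/6 = 4
  x̄ = (5.6667, 4),  deviation x̄ - mu_0 = (5.6667, 4) - (1, 1) = (4.6667, 3).

Step 2 — sample covariance matrix, S[i,j] = (1/(n-1)) · Σ_k (x_{k,i} - mean_i) · (x_{k,j} - mean_j), divisor n-1 = 5:
  S[U,U] = ((1.3333)·(1.3333) + (2.3333)·(2.3333) + (3.3333)·(3.3333) + (-2.6667)·(-2.6667) + (-0.6667)·(-0.6667) + (-3.6667)·(-3.6667)) / 5 = 39.3333/5 = 7.8667
  S[U,V] = ((1.3333)·(4) + (2.3333)·(-2) + (3.3333)·(-2) + (-2.6667)·(-1) + (-0.6667)·(-3) + (-3.6667)·(4)) / 5 = -16/5 = -3.2
  S[V,V] = ((4)·(4) + (-2)·(-2) + (-2)·(-2) + (-1)·(-1) + (-3)·(-3) + (4)·(4)) / 5 = 50/5 = 10
  S = [[7.8667, -3.2],
 [-3.2, 10]].

Step 3 — invert S. det(S) = 7.8667·10 - (-3.2)² = 68.4267.
  S^{-1} = (1/det) · [[d, -b], [-b, a]] = [[0.1461, 0.0468],
 [0.0468, 0.115]].

Step 4 — quadratic form (x̄ - mu_0)^T · S^{-1} · (x̄ - mu_0):
  S^{-1} · (x̄ - mu_0) = (0.8223, 0.5631),
  (x̄ - mu_0)^T · [...] = (4.6667)·(0.8223) + (3)·(0.5631) = 5.5268.

Step 5 — scale by n: T² = 6 · 5.5268 = 33.1606.

T² ≈ 33.1606


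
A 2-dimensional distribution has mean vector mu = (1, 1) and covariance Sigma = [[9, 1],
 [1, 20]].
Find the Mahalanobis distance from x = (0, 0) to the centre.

Step 1 — centre the observation: (x - mu) = (-1, -1).

Step 2 — invert Sigma. det(Sigma) = 9·20 - (1)² = 179.
  Sigma^{-1} = (1/det) · [[d, -b], [-b, a]] = [[0.1117, -0.0056],
 [-0.0056, 0.0503]].

Step 3 — form the quadratic (x - mu)^T · Sigma^{-1} · (x - mu):
  Sigma^{-1} · (x - mu) = (-0.1061, -0.0447).
  (x - mu)^T · [Sigma^{-1} · (x - mu)] = (-1)·(-0.1061) + (-1)·(-0.0447) = 0.1508.

Step 4 — take square root: d = √(0.1508) ≈ 0.3884.

d(x, mu) = √(0.1508) ≈ 0.3884


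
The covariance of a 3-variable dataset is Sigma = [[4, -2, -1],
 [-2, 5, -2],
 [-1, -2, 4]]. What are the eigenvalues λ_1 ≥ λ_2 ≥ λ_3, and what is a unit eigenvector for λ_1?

Step 1 — characteristic polynomial p(λ) = det(λI - Sigma) = λ³ - tr·λ² + c_1·λ - det, where tr = trace, c_1 = sum of the principal 2×2 minors, det = det(Sigma):
  tr = 4 + 5 + 4 = 13,
  c_1 = (4·5 - (-2)²) + (4·4 - (-1)²) + (5·4 - (-2)²) = 16 + 15 + 16 = 47,
  det = 4·(5·4 - (-2)²) - (-2)·((-2)·4 - (-2)·(-1)) + (-1)·((-2)·(-2) - 5·(-1)) = 4·(16) - (-2)·(-10) + (-1)·(9) = 35.
  So p(λ) = λ³ - 13λ² + 47λ - 35.
Step 2 — look for an integer root (rational root theorem: any rational root is an integer divisor of 35). Testing λ = 1:
  p(1) = 1 - 13 + 47 - 35 = 0  ✓
  Dividing out (λ - 1): p(λ) = (λ - 1)(λ² - 12λ + 35).
Step 3 — remaining eigenvalues from the quadratic λ² - 12λ + 35 = 0:
  Δ = 12² - 4·35 = 144 - 140 = 4,  λ = (12 ± √4)/2 = (12 ± 2)/2 = 7 or 5.
  Sorted: λ_1 = 7,  λ_2 = 5,  λ_3 = 1  (check: sum = 13 = tr ✓).

Step 4 — unit eigenvector for λ_1 = 7: v spans the null space of (Sigma - λ_1 I), whose rows are
  r_1 = (-3, -2, -1),  r_2 = (-2, -2, -2),  r_3 = (-1, -2, -3).
  v is orthogonal to every row, so take v ∝ r_1 × r_2 = ((-2)·(-2) - (-1)·(-2), (-1)·(-2) - (-3)·(-2), (-3)·(-2) - (-2)·(-2)) = (2, -4, 2).
  Rescale (divide by 2): u = (1, -2, 1).
  ||u|| = √((1)² + (-2)² + (1)²) = √(6) ≈ 2.4495,  v_1 = u/||u|| ≈ (0.4082, -0.8165, 0.4082) (||v_1|| = 1).

λ_1 = 7,  λ_2 = 5,  λ_3 = 1;  v_1 ≈ (0.4082, -0.8165, 0.4082)


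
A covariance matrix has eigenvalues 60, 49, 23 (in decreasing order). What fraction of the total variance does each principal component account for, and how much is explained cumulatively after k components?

Step 1 — total variance = trace(Sigma) = Σ λ_i = 60 + 49 + 23 = 132.

Step 2 — fraction explained by component i = λ_i / Σ λ:
  PC1: 60/132 = 0.4545
  PC2: 49/132 = 0.3712
  PC3: 23/132 = 0.1742

Step 3 — cumulative fraction after k components = (λ_1 + ... + λ_k) / Σ λ:
  k = 1: 60/132 = 0.4545
  k = 2: (60 + 49)/132 = 109/132 = 0.8258
  k = 3: (60 + 49 + 23)/132 = 132/132 = 1

Summary (fraction, with percent):

explained: PC1 0.4545 (45.45%), PC2 0.3712 (37.12%), PC3 0.1742 (17.42%);  cumulative: 0.4545, 0.8258, 1


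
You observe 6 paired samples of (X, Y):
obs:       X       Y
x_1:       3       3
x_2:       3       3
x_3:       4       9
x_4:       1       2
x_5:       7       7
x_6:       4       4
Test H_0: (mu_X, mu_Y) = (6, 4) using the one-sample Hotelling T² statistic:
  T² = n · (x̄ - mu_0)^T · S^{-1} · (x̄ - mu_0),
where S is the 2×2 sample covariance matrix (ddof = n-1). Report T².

Step 1 — sample mean vector:
  mean(X) = (3 + 3 + 4 + 1 + 7 + 4) / 6 = 22/6 = 3.6667
  mean(Y) = (3 + 3 + 9 + 2 + 7 + 4) / 6 = 28/6 = 4.6667
  x̄ = (3.6667, 4.6667),  deviation x̄ - mu_0 = (3.6667, 4.6667) - (6, 4) = (-2.3333, 0.6667).

Step 2 — sample covariance matrix, S[i,j] = (1/(n-1)) · Σ_k (x_{k,i} - mean_i) · (x_{k,j} - mean_j), divisor n-1 = 5:
  S[X,X] = ((-0.6667)·(-0.6667) + (-0.6667)·(-0.6667) + (0.3333)·(0.3333) + (-2.6667)·(-2.6667) + (3.3333)·(3.3333) + (0.3333)·(0.3333)) / 5 = 19.3333/5 = 3.8667
  S[X,Y] = ((-0.6667)·(-1.6667) + (-0.6667)·(-1.6667) + (0.3333)·(4.3333) + (-2.6667)·(-2.6667) + (3.3333)·(2.3333) + (0.3333)·(-0.6667)) / 5 = 18.3333/5 = 3.6667
  S[Y,Y] = ((-1.6667)·(-1.6667) + (-1.6667)·(-1.6667) + (4.3333)·(4.3333) + (-2.6667)·(-2.6667) + (2.3333)·(2.3333) + (-0.6667)·(-0.6667)) / 5 = 37.3333/5 = 7.4667
  S = [[3.8667, 3.6667],
 [3.6667, 7.4667]].

Step 3 — invert S. det(S) = 3.8667·7.4667 - (3.6667)² = 15.4267.
  S^{-1} = (1/det) · [[d, -b], [-b, a]] = [[0.484, -0.2377],
 [-0.2377, 0.2506]].

Step 4 — quadratic form (x̄ - mu_0)^T · S^{-1} · (x̄ - mu_0):
  S^{-1} · (x̄ - mu_0) = (-1.2878, 0.7217),
  (x̄ - mu_0)^T · [...] = (-2.3333)·(-1.2878) + (0.6667)·(0.7217) = 3.486.

Step 5 — scale by n: T² = 6 · 3.486 = 20.9162.

T² ≈ 20.9162


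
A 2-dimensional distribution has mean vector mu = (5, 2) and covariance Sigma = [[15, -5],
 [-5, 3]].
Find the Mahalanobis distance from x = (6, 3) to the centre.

Step 1 — centre the observation: (x - mu) = (1, 1).

Step 2 — invert Sigma. det(Sigma) = 15·3 - (-5)² = 20.
  Sigma^{-1} = (1/det) · [[d, -b], [-b, a]] = [[0.15, 0.25],
 [0.25, 0.75]].

Step 3 — form the quadratic (x - mu)^T · Sigma^{-1} · (x - mu):
  Sigma^{-1} · (x - mu) = (0.4, 1).
  (x - mu)^T · [Sigma^{-1} · (x - mu)] = (1)·(0.4) + (1)·(1) = 1.4.

Step 4 — take square root: d = √(1.4) ≈ 1.1832.

d(x, mu) = √(1.4) ≈ 1.1832


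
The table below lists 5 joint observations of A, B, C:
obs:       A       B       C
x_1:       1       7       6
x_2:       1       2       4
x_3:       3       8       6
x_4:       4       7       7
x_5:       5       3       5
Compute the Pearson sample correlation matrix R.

Step 1 — column means:
  mean(A) = (1 + 1 + 3 + 4 + 5) / 5 = 14/5 = 2.8
  mean(B) = (7 + 2 + 8 + 7 + 3) / 5 = 27/5 = 5.4
  mean(C) = (6 + 4 + 6 + 7 + 5) / 5 = 28/5 = 5.6

Step 2 — sample variances and covariances s[i,j] = (1/(n-1)) · Σ_k (x_{k,i} - mean_i) · (x_{k,j} - mean_j), with n-1 = 4:
  s[A,A] = ((-1.8)·(-1.8) + (-1.8)·(-1.8) + (0.2)·(0.2) + (1.2)·(1.2) + (2.2)·(2.2)) / 4 = 12.8/4 = 3.2
  s[A,B] = ((-1.8)·(1.6) + (-1.8)·(-3.4) + (0.2)·(2.6) + (1.2)·(1.6) + (2.2)·(-2.4)) / 4 = 0.4/4 = 0.1
  s[A,C] = ((-1.8)·(0.4) + (-1.8)·(-1.6) + (0.2)·(0.4) + (1.2)·(1.4) + (2.2)·(-0.6)) / 4 = 2.6/4 = 0.65
  s[B,B] = ((1.6)·(1.6) + (-3.4)·(-3.4) + (2.6)·(2.6) + (1.6)·(1.6) + (-2.4)·(-2.4)) / 4 = 29.2/4 = 7.3
  s[B,C] = ((1.6)·(0.4) + (-3.4)·(-1.6) + (2.6)·(0.4) + (1.6)·(1.4) + (-2.4)·(-0.6)) / 4 = 10.8/4 = 2.7
  s[C,C] = ((0.4)·(0.4) + (-1.6)·(-1.6) + (0.4)·(0.4) + (1.4)·(1.4) + (-0.6)·(-0.6)) / 4 = 5.2/4 = 1.3
  Sample standard deviations s_i = √(s[i,i]):
  s(A) = √(3.2) = 1.7889
  s(B) = √(7.3) = 2.7019
  s(C) = √(1.3) = 1.1402

Step 3 — r_{ij} = s_{ij} / (s_i · s_j):
  r[A,A] = 1 (diagonal).
  r[A,B] = 0.1 / (1.7889 · 2.7019) = 0.1 / 4.8332 = 0.0207
  r[A,C] = 0.65 / (1.7889 · 1.1402) = 0.65 / 2.0396 = 0.3187
  r[B,B] = 1 (diagonal).
  r[B,C] = 2.7 / (2.7019 · 1.1402) = 2.7 / 3.0806 = 0.8765
  r[C,C] = 1 (diagonal).

R is symmetric with unit diagonal. Assembling:

R = [[1, 0.0207, 0.3187],
 [0.0207, 1, 0.8765],
 [0.3187, 0.8765, 1]]


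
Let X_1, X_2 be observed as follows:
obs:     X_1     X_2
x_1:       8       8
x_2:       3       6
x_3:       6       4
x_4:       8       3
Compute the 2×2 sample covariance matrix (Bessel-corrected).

Step 1 — column means:
  mean(X_1) = (8 + 3 + 6 + 8) / 4 = 25/4 = 6.25
  mean(X_2) = (8 + 6 + 4 + 3) / 4 = 21/4 = 5.25

Step 2 — sample covariance S[i,j] = (1/(n-1)) · Σ_k (x_{k,i} - mean_i) · (x_{k,j} - mean_j), with n-1 = 3.
  S[X_1,X_1] = ((1.75)·(1.75) + (-3.25)·(-3.25) + (-0.25)·(-0.25) + (1.75)·(1.75)) / 3 = 16.75/3 = 5.5833
  S[X_1,X_2] = ((1.75)·(2.75) + (-3.25)·(0.75) + (-0.25)·(-1.25) + (1.75)·(-2.25)) / 3 = -1.25/3 = -0.4167
  S[X_2,X_2] = ((2.75)·(2.75) + (0.75)·(0.75) + (-1.25)·(-1.25) + (-2.25)·(-2.25)) / 3 = 14.75/3 = 4.9167

S is symmetric (S[j,i] = S[i,j]). Assembling:

S = [[5.5833, -0.4167],
 [-0.4167, 4.9167]]


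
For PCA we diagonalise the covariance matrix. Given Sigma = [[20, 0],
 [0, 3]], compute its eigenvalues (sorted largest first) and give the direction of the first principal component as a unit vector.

Step 1 — characteristic polynomial of 2×2 Sigma:
  det(Sigma - λI) = λ² - trace · λ + det = 0.
  trace = 20 + 3 = 23, det = 20·3 - (0)² = 60.
Step 2 — discriminant:
  Δ = trace² - 4·det = 529 - 240 = 289.
Step 3 — eigenvalues:
  λ = (trace ± √Δ)/2 = (23 ± 17)/2,
  λ_1 = 20,  λ_2 = 3.

Step 4 — unit eigenvector for λ_1: Sigma is diagonal, so its eigenvectors are the coordinate axes. λ_1 = 20 is the diagonal entry on the first coordinate axis, hence
  v_1 = (1, 0) (||v_1|| = 1).

λ_1 = 20,  λ_2 = 3;  v_1 ≈ (1, 0)


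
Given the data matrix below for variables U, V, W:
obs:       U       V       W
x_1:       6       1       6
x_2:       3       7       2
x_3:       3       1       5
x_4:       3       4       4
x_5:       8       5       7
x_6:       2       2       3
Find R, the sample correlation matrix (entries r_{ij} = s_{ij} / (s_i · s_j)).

Step 1 — column means:
  mean(U) = (6 + 3 + 3 + 3 + 8 + 2) / 6 = 25/6 = 4.1667
  mean(V) = (1 + 7 + 1 + 4 + 5 + 2) / 6 = 20/6 = 3.3333
  mean(W) = (6 + 2 + 5 + 4 + 7 + 3) / 6 = 27/6 = 4.5

Step 2 — sample variances and covariances s[i,j] = (1/(n-1)) · Σ_k (x_{k,i} - mean_i) · (x_{k,j} - mean_j), with n-1 = 5:
  s[U,U] = ((1.8333)·(1.8333) + (-1.1667)·(-1.1667) + (-1.1667)·(-1.1667) + (-1.1667)·(-1.1667) + (3.8333)·(3.8333) + (-2.1667)·(-2.1667)) / 5 = 26.8333/5 = 5.3667
  s[U,V] = ((1.8333)·(-2.3333) + (-1.1667)·(3.6667) + (-1.1667)·(-2.3333) + (-1.1667)·(0.6667) + (3.8333)·(1.6667) + (-2.1667)·(-1.3333)) / 5 = 2.6667/5 = 0.5333
  s[U,W] = ((1.8333)·(1.5) + (-1.1667)·(-2.5) + (-1.1667)·(0.5) + (-1.1667)·(-0.5) + (3.8333)·(2.5) + (-2.1667)·(-1.5)) / 5 = 18.5/5 = 3.7
  s[V,V] = ((-2.3333)·(-2.3333) + (3.6667)·(3.6667) + (-2.3333)·(-2.3333) + (0.6667)·(0.6667) + (1.6667)·(1.6667) + (-1.3333)·(-1.3333)) / 5 = 29.3333/5 = 5.8667
  s[V,W] = ((-2.3333)·(1.5) + (3.6667)·(-2.5) + (-2.3333)·(0.5) + (0.6667)·(-0.5) + (1.6667)·(2.5) + (-1.3333)·(-1.5)) / 5 = -8/5 = -1.6
  s[W,W] = ((1.5)·(1.5) + (-2.5)·(-2.5) + (0.5)·(0.5) + (-0.5)·(-0.5) + (2.5)·(2.5) + (-1.5)·(-1.5)) / 5 = 17.5/5 = 3.5
  Sample standard deviations s_i = √(s[i,i]):
  s(U) = √(5.3667) = 2.3166
  s(V) = √(5.8667) = 2.4221
  s(W) = √(3.5) = 1.8708

Step 3 — r_{ij} = s_{ij} / (s_i · s_j):
  r[U,U] = 1 (diagonal).
  r[U,V] = 0.5333 / (2.3166 · 2.4221) = 0.5333 / 5.6111 = 0.095
  r[U,W] = 3.7 / (2.3166 · 1.8708) = 3.7 / 4.334 = 0.8537
  r[V,V] = 1 (diagonal).
  r[V,W] = -1.6 / (2.4221 · 1.8708) = -1.6 / 4.5314 = -0.3531
  r[W,W] = 1 (diagonal).

R is symmetric with unit diagonal. Assembling:

R = [[1, 0.095, 0.8537],
 [0.095, 1, -0.3531],
 [0.8537, -0.3531, 1]]


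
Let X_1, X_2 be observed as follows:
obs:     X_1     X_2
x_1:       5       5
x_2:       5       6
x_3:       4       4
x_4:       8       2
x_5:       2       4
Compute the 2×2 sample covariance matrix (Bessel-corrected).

Step 1 — column means:
  mean(X_1) = (5 + 5 + 4 + 8 + 2) / 5 = 24/5 = 4.8
  mean(X_2) = (5 + 6 + 4 + 2 + 4) / 5 = 21/5 = 4.2

Step 2 — sample covariance S[i,j] = (1/(n-1)) · Σ_k (x_{k,i} - mean_i) · (x_{k,j} - mean_j), with n-1 = 4.
  S[X_1,X_1] = ((0.2)·(0.2) + (0.2)·(0.2) + (-0.8)·(-0.8) + (3.2)·(3.2) + (-2.8)·(-2.8)) / 4 = 18.8/4 = 4.7
  S[X_1,X_2] = ((0.2)·(0.8) + (0.2)·(1.8) + (-0.8)·(-0.2) + (3.2)·(-2.2) + (-2.8)·(-0.2)) / 4 = -5.8/4 = -1.45
  S[X_2,X_2] = ((0.8)·(0.8) + (1.8)·(1.8) + (-0.2)·(-0.2) + (-2.2)·(-2.2) + (-0.2)·(-0.2)) / 4 = 8.8/4 = 2.2

S is symmetric (S[j,i] = S[i,j]). Assembling:

S = [[4.7, -1.45],
 [-1.45, 2.2]]


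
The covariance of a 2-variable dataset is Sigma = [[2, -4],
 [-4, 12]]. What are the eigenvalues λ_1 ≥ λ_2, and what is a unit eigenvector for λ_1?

Step 1 — characteristic polynomial of 2×2 Sigma:
  det(Sigma - λI) = λ² - trace · λ + det = 0.
  trace = 2 + 12 = 14, det = 2·12 - (-4)² = 8.
Step 2 — discriminant:
  Δ = trace² - 4·det = 196 - 32 = 164.
Step 3 — eigenvalues:
  λ = (trace ± √Δ)/2 = (14 ± 12.8062)/2,
  λ_1 = 13.4031,  λ_2 = 0.5969.

Step 4 — unit eigenvector for λ_1: solve (Sigma - λ_1 I)v = 0. First row:
  (2 - 13.4031)·v_x + (-4)·v_y = 0, i.e. (-11.4031)·v_x + (-4)·v_y = 0,
  so v ∝ (b, λ_1 - a) = (-4, 11.4031); multiply by -1 so the first entry is positive: u = (4, -11.4031).
  ||u|| = √((4)² + (-11.4031)²) = √(146.0312) ≈ 12.0843,
  v_1 = u/||u|| ≈ (0.331, -0.9436) (||v_1|| = 1).

λ_1 = 13.4031,  λ_2 = 0.5969;  v_1 ≈ (0.331, -0.9436)


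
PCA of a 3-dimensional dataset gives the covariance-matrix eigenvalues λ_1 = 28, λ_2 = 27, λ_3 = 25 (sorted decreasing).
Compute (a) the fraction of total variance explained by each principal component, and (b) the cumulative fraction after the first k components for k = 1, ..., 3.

Step 1 — total variance = trace(Sigma) = Σ λ_i = 28 + 27 + 25 = 80.

Step 2 — fraction explained by component i = λ_i / Σ λ:
  PC1: 28/80 = 0.35
  PC2: 27/80 = 0.3375
  PC3: 25/80 = 0.3125

Step 3 — cumulative fraction after k components = (λ_1 + ... + λ_k) / Σ λ:
  k = 1: 28/80 = 0.35
  k = 2: (28 + 27)/80 = 55/80 = 0.6875
  k = 3: (28 + 27 + 25)/80 = 80/80 = 1

Summary (fraction, with percent):

explained: PC1 0.35 (35%), PC2 0.3375 (33.75%), PC3 0.3125 (31.25%);  cumulative: 0.35, 0.6875, 1


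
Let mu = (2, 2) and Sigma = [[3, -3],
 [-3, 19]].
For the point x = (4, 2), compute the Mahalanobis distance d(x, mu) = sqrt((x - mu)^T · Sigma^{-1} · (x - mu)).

Step 1 — centre the observation: (x - mu) = (2, 0).

Step 2 — invert Sigma. det(Sigma) = 3·19 - (-3)² = 48.
  Sigma^{-1} = (1/det) · [[d, -b], [-b, a]] = [[0.3958, 0.0625],
 [0.0625, 0.0625]].

Step 3 — form the quadratic (x - mu)^T · Sigma^{-1} · (x - mu):
  Sigma^{-1} · (x - mu) = (0.7917, 0.125).
  (x - mu)^T · [Sigma^{-1} · (x - mu)] = (2)·(0.7917) + (0)·(0.125) = 1.5833.

Step 4 — take square root: d = √(1.5833) ≈ 1.2583.

d(x, mu) = √(1.5833) ≈ 1.2583


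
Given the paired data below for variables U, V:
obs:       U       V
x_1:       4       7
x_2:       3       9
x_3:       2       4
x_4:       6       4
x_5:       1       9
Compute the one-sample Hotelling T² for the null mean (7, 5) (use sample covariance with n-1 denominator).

Step 1 — sample mean vector:
  mean(U) = (4 + 3 + 2 + 6 + 1) / 5 = 16/5 = 3.2
  mean(V) = (7 + 9 + 4 + 4 + 9) / 5 = 33/5 = 6.6
  x̄ = (3.2, 6.6),  deviation x̄ - mu_0 = (3.2, 6.6) - (7, 5) = (-3.8, 1.6).

Step 2 — sample covariance matrix, S[i,j] = (1/(n-1)) · Σ_k (x_{k,i} - mean_i) · (x_{k,j} - mean_j), divisor n-1 = 4:
  S[U,U] = ((0.8)·(0.8) + (-0.2)·(-0.2) + (-1.2)·(-1.2) + (2.8)·(2.8) + (-2.2)·(-2.2)) / 4 = 14.8/4 = 3.7
  S[U,V] = ((0.8)·(0.4) + (-0.2)·(2.4) + (-1.2)·(-2.6) + (2.8)·(-2.6) + (-2.2)·(2.4)) / 4 = -9.6/4 = -2.4
  S[V,V] = ((0.4)·(0.4) + (2.4)·(2.4) + (-2.6)·(-2.6) + (-2.6)·(-2.6) + (2.4)·(2.4)) / 4 = 25.2/4 = 6.3
  S = [[3.7, -2.4],
 [-2.4, 6.3]].

Step 3 — invert S. det(S) = 3.7·6.3 - (-2.4)² = 17.55.
  S^{-1} = (1/det) · [[d, -b], [-b, a]] = [[0.359, 0.1368],
 [0.1368, 0.2108]].

Step 4 — quadratic form (x̄ - mu_0)^T · S^{-1} · (x̄ - mu_0):
  S^{-1} · (x̄ - mu_0) = (-1.1453, -0.1823),
  (x̄ - mu_0)^T · [...] = (-3.8)·(-1.1453) + (1.6)·(-0.1823) = 4.0604.

Step 5 — scale by n: T² = 5 · 4.0604 = 20.302.

T² ≈ 20.302


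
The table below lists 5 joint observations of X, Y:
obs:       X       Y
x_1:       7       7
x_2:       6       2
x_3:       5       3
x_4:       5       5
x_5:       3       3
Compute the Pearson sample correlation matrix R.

Step 1 — column means:
  mean(X) = (7 + 6 + 5 + 5 + 3) / 5 = 26/5 = 5.2
  mean(Y) = (7 + 2 + 3 + 5 + 3) / 5 = 20/5 = 4

Step 2 — sample variances and covariances s[i,j] = (1/(n-1)) · Σ_k (x_{k,i} - mean_i) · (x_{k,j} - mean_j), with n-1 = 4:
  s[X,X] = ((1.8)·(1.8) + (0.8)·(0.8) + (-0.2)·(-0.2) + (-0.2)·(-0.2) + (-2.2)·(-2.2)) / 4 = 8.8/4 = 2.2
  s[X,Y] = ((1.8)·(3) + (0.8)·(-2) + (-0.2)·(-1) + (-0.2)·(1) + (-2.2)·(-1)) / 4 = 6/4 = 1.5
  s[Y,Y] = ((3)·(3) + (-2)·(-2) + (-1)·(-1) + (1)·(1) + (-1)·(-1)) / 4 = 16/4 = 4
  Sample standard deviations s_i = √(s[i,i]):
  s(X) = √(2.2) = 1.4832
  s(Y) = √(4) = 2

Step 3 — r_{ij} = s_{ij} / (s_i · s_j):
  r[X,X] = 1 (diagonal).
  r[X,Y] = 1.5 / (1.4832 · 2) = 1.5 / 2.9665 = 0.5056
  r[Y,Y] = 1 (diagonal).

R is symmetric with unit diagonal. Assembling:

R = [[1, 0.5056],
 [0.5056, 1]]


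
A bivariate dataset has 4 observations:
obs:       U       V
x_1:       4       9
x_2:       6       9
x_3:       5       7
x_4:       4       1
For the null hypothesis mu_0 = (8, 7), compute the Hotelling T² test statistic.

Step 1 — sample mean vector:
  mean(U) = (4 + 6 + 5 + 4) / 4 = 19/4 = 4.75
  mean(V) = (9 + 9 + 7 + 1) / 4 = 26/4 = 6.5
  x̄ = (4.75, 6.5),  deviation x̄ - mu_0 = (4.75, 6.5) - (8, 7) = (-3.25, -0.5).

Step 2 — sample covariance matrix, S[i,j] = (1/(n-1)) · Σ_k (x_{k,i} - mean_i) · (x_{k,j} - mean_j), divisor n-1 = 3:
  S[U,U] = ((-0.75)·(-0.75) + (1.25)·(1.25) + (0.25)·(0.25) + (-0.75)·(-0.75)) / 3 = 2.75/3 = 0.9167
  S[U,V] = ((-0.75)·(2.5) + (1.25)·(2.5) + (0.25)·(0.5) + (-0.75)·(-5.5)) / 3 = 5.5/3 = 1.8333
  S[V,V] = ((2.5)·(2.5) + (2.5)·(2.5) + (0.5)·(0.5) + (-5.5)·(-5.5)) / 3 = 43/3 = 14.3333
  S = [[0.9167, 1.8333],
 [1.8333, 14.3333]].

Step 3 — invert S. det(S) = 0.9167·14.3333 - (1.8333)² = 9.7778.
  S^{-1} = (1/det) · [[d, -b], [-b, a]] = [[1.4659, -0.1875],
 [-0.1875, 0.0938]].

Step 4 — quadratic form (x̄ - mu_0)^T · S^{-1} · (x̄ - mu_0):
  S^{-1} · (x̄ - mu_0) = (-4.6705, 0.5625),
  (x̄ - mu_0)^T · [...] = (-3.25)·(-4.6705) + (-0.5)·(0.5625) = 14.8977.

Step 5 — scale by n: T² = 4 · 14.8977 = 59.5909.

T² ≈ 59.5909


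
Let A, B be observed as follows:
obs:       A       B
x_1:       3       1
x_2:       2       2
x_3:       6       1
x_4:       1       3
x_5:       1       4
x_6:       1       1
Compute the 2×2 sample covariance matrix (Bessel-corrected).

Step 1 — column means:
  mean(A) = (3 + 2 + 6 + 1 + 1 + 1) / 6 = 14/6 = 2.3333
  mean(B) = (1 + 2 + 1 + 3 + 4 + 1) / 6 = 12/6 = 2

Step 2 — sample covariance S[i,j] = (1/(n-1)) · Σ_k (x_{k,i} - mean_i) · (x_{k,j} - mean_j), with n-1 = 5.
  S[A,A] = ((0.6667)·(0.6667) + (-0.3333)·(-0.3333) + (3.6667)·(3.6667) + (-1.3333)·(-1.3333) + (-1.3333)·(-1.3333) + (-1.3333)·(-1.3333)) / 5 = 19.3333/5 = 3.8667
  S[A,B] = ((0.6667)·(-1) + (-0.3333)·(0) + (3.6667)·(-1) + (-1.3333)·(1) + (-1.3333)·(2) + (-1.3333)·(-1)) / 5 = -7/5 = -1.4
  S[B,B] = ((-1)·(-1) + (0)·(0) + (-1)·(-1) + (1)·(1) + (2)·(2) + (-1)·(-1)) / 5 = 8/5 = 1.6

S is symmetric (S[j,i] = S[i,j]). Assembling:

S = [[3.8667, -1.4],
 [-1.4, 1.6]]


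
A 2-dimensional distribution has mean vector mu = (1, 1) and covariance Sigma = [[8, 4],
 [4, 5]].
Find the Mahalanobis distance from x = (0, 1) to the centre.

Step 1 — centre the observation: (x - mu) = (-1, 0).

Step 2 — invert Sigma. det(Sigma) = 8·5 - (4)² = 24.
  Sigma^{-1} = (1/det) · [[d, -b], [-b, a]] = [[0.2083, -0.1667],
 [-0.1667, 0.3333]].

Step 3 — form the quadratic (x - mu)^T · Sigma^{-1} · (x - mu):
  Sigma^{-1} · (x - mu) = (-0.2083, 0.1667).
  (x - mu)^T · [Sigma^{-1} · (x - mu)] = (-1)·(-0.2083) + (0)·(0.1667) = 0.2083.

Step 4 — take square root: d = √(0.2083) ≈ 0.4564.

d(x, mu) = √(0.2083) ≈ 0.4564


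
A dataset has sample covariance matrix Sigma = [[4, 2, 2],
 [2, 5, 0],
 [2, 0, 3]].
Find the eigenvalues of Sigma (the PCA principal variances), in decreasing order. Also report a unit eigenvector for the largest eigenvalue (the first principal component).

Step 1 — characteristic polynomial p(λ) = det(λI - Sigma) = λ³ - tr·λ² + c_1·λ - det, where tr = trace, c_1 = sum of the principal 2×2 minors, det = det(Sigma):
  tr = 4 + 5 + 3 = 12,
  c_1 = (4·5 - (2)²) + (4·3 - (2)²) + (5·3 - (0)²) = 16 + 8 + 15 = 39,
  det = 4·(5·3 - (0)²) - (2)·((2)·3 - (0)·(2)) + (2)·((2)·(0) - 5·(2)) = 4·(15) - (2)·(6) + (2)·(-10) = 28.
  So p(λ) = λ³ - 12λ² + 39λ - 28.
Step 2 — look for an integer root (rational root theorem: any rational root is an integer divisor of 28). Testing λ = 1:
  p(1) = 1 - 12 + 39 - 28 = 0  ✓
  Dividing out (λ - 1): p(λ) = (λ - 1)(λ² - 11λ + 28).
Step 3 — remaining eigenvalues from the quadratic λ² - 11λ + 28 = 0:
  Δ = 11² - 4·28 = 121 - 112 = 9,  λ = (11 ± √9)/2 = (11 ± 3)/2 = 7 or 4.
  Sorted: λ_1 = 7,  λ_2 = 4,  λ_3 = 1  (check: sum = 12 = tr ✓).

Step 4 — unit eigenvector for λ_1 = 7: v spans the null space of (Sigma - λ_1 I), whose rows are
  r_1 = (-3, 2, 2),  r_2 = (2, -2, 0),  r_3 = (2, 0, -4).
  v is orthogonal to every row, so take v ∝ r_1 × r_2 = ((2)·(0) - (2)·(-2), (2)·(2) - (-3)·(0), (-3)·(-2) - (2)·(2)) = (4, 4, 2).
  Rescale (divide by 2): u = (2, 2, 1).
  ||u|| = √((2)² + (2)² + (1)²) = √(9) = 3,  v_1 = u/||u|| ≈ (0.6667, 0.6667, 0.3333) (||v_1|| = 1).

λ_1 = 7,  λ_2 = 4,  λ_3 = 1;  v_1 ≈ (0.6667, 0.6667, 0.3333)


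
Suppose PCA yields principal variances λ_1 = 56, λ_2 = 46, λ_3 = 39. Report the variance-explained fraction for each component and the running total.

Step 1 — total variance = trace(Sigma) = Σ λ_i = 56 + 46 + 39 = 141.

Step 2 — fraction explained by component i = λ_i / Σ λ:
  PC1: 56/141 = 0.3972
  PC2: 46/141 = 0.3262
  PC3: 39/141 = 0.2766

Step 3 — cumulative fraction after k components = (λ_1 + ... + λ_k) / Σ λ:
  k = 1: 56/141 = 0.3972
  k = 2: (56 + 46)/141 = 102/141 = 0.7234
  k = 3: (56 + 46 + 39)/141 = 141/141 = 1

Summary (fraction, with percent):

explained: PC1 0.3972 (39.72%), PC2 0.3262 (32.62%), PC3 0.2766 (27.66%);  cumulative: 0.3972, 0.7234, 1


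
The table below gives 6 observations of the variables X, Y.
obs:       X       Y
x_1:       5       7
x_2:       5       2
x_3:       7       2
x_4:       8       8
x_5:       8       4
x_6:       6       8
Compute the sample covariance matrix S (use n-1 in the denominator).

Step 1 — column means:
  mean(X) = (5 + 5 + 7 + 8 + 8 + 6) / 6 = 39/6 = 6.5
  mean(Y) = (7 + 2 + 2 + 8 + 4 + 8) / 6 = 31/6 = 5.1667

Step 2 — sample covariance S[i,j] = (1/(n-1)) · Σ_k (x_{k,i} - mean_i) · (x_{k,j} - mean_j), with n-1 = 5.
  S[X,X] = ((-1.5)·(-1.5) + (-1.5)·(-1.5) + (0.5)·(0.5) + (1.5)·(1.5) + (1.5)·(1.5) + (-0.5)·(-0.5)) / 5 = 9.5/5 = 1.9
  S[X,Y] = ((-1.5)·(1.8333) + (-1.5)·(-3.1667) + (0.5)·(-3.1667) + (1.5)·(2.8333) + (1.5)·(-1.1667) + (-0.5)·(2.8333)) / 5 = 1.5/5 = 0.3
  S[Y,Y] = ((1.8333)·(1.8333) + (-3.1667)·(-3.1667) + (-3.1667)·(-3.1667) + (2.8333)·(2.8333) + (-1.1667)·(-1.1667) + (2.8333)·(2.8333)) / 5 = 40.8333/5 = 8.1667

S is symmetric (S[j,i] = S[i,j]). Assembling:

S = [[1.9, 0.3],
 [0.3, 8.1667]]


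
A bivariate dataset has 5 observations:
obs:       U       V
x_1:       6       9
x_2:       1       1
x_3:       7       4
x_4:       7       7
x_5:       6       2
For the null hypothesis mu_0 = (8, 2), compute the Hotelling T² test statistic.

Step 1 — sample mean vector:
  mean(U) = (6 + 1 + 7 + 7 + 6) / 5 = 27/5 = 5.4
  mean(V) = (9 + 1 + 4 + 7 + 2) / 5 = 23/5 = 4.6
  x̄ = (5.4, 4.6),  deviation x̄ - mu_0 = (5.4, 4.6) - (8, 2) = (-2.6, 2.6).

Step 2 — sample covariance matrix, S[i,j] = (1/(n-1)) · Σ_k (x_{k,i} - mean_i) · (x_{k,j} - mean_j), divisor n-1 = 4:
  S[U,U] = ((0.6)·(0.6) + (-4.4)·(-4.4) + (1.6)·(1.6) + (1.6)·(1.6) + (0.6)·(0.6)) / 4 = 25.2/4 = 6.3
  S[U,V] = ((0.6)·(4.4) + (-4.4)·(-3.6) + (1.6)·(-0.6) + (1.6)·(2.4) + (0.6)·(-2.6)) / 4 = 19.8/4 = 4.95
  S[V,V] = ((4.4)·(4.4) + (-3.6)·(-3.6) + (-0.6)·(-0.6) + (2.4)·(2.4) + (-2.6)·(-2.6)) / 4 = 45.2/4 = 11.3
  S = [[6.3, 4.95],
 [4.95, 11.3]].

Step 3 — invert S. det(S) = 6.3·11.3 - (4.95)² = 46.6875.
  S^{-1} = (1/det) · [[d, -b], [-b, a]] = [[0.242, -0.106],
 [-0.106, 0.1349]].

Step 4 — quadratic form (x̄ - mu_0)^T · S^{-1} · (x̄ - mu_0):
  S^{-1} · (x̄ - mu_0) = (-0.905, 0.6265),
  (x̄ - mu_0)^T · [...] = (-2.6)·(-0.905) + (2.6)·(0.6265) = 3.9818.

Step 5 — scale by n: T² = 5 · 3.9818 = 19.909.

T² ≈ 19.909


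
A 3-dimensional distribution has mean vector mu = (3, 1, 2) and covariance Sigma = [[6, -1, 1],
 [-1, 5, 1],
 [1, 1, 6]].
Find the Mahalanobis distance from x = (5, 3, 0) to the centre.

Step 1 — centre the observation: (x - mu) = (2, 2, -2).

Step 2 — invert Sigma (cofactor / det for 3×3, or solve directly):
  Sigma^{-1} = [[0.1801, 0.0435, -0.0373],
 [0.0435, 0.2174, -0.0435],
 [-0.0373, -0.0435, 0.1801]].

Step 3 — form the quadratic (x - mu)^T · Sigma^{-1} · (x - mu):
  Sigma^{-1} · (x - mu) = (0.5217, 0.6087, -0.5217).
  (x - mu)^T · [Sigma^{-1} · (x - mu)] = (2)·(0.5217) + (2)·(0.6087) + (-2)·(-0.5217) = 3.3043.

Step 4 — take square root: d = √(3.3043) ≈ 1.8178.

d(x, mu) = √(3.3043) ≈ 1.8178


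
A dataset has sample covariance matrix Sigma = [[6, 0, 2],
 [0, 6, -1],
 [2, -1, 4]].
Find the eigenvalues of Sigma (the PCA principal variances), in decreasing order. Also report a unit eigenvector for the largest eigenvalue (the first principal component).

Step 1 — characteristic polynomial p(λ) = det(λI - Sigma) = λ³ - tr·λ² + c_1·λ - det, where tr = trace, c_1 = sum of the principal 2×2 minors, det = det(Sigma):
  tr = 6 + 6 + 4 = 16,
  c_1 = (6·6 - (0)²) + (6·4 - (2)²) + (6·4 - (-1)²) = 36 + 20 + 23 = 79,
  det = 6·(6·4 - (-1)²) - (0)·((0)·4 - (-1)·(2)) + (2)·((0)·(-1) - 6·(2)) = 6·(23) - (0)·(2) + (2)·(-12) = 114.
  So p(λ) = λ³ - 16λ² + 79λ - 114.
Step 2 — look for an integer root (rational root theorem: any rational root is an integer divisor of 114). Testing λ = 6:
  p(6) = 216 - 576 + 474 - 114 = 0  ✓
  Dividing out (λ - 6): p(λ) = (λ - 6)(λ² - 10λ + 19).
Step 3 — remaining eigenvalues from the quadratic λ² - 10λ + 19 = 0:
  Δ = 10² - 4·19 = 100 - 76 = 24,  λ = (10 ± √24)/2 = (10 ± 4.899)/2 ≈ 7.4495 or 2.5505.
  Sorted: λ_1 = 7.4495,  λ_2 = 6,  λ_3 = 2.5505  (check: sum = 16 = tr ✓).

Step 4 — unit eigenvector for λ_1 ≈ 7.4495: v spans the null space of (Sigma - λ_1 I), whose rows are
  r_1 = (-1.4495, 0, 2),  r_2 = (0, -1.4495, -1),  r_3 = (2, -1, -3.4495).
  v is orthogonal to every row, so take v ∝ r_1 × r_2 = ((0)·(-1) - (2)·(-1.4495), (2)·(0) - (-1.4495)·(-1), (-1.4495)·(-1.4495) - (0)·(0)) ≈ (2.899, -1.4495, 2.101).
  Let u = (2.899, -1.4495, 2.101).
  ||u|| = √((2.899)² + (-1.4495)² + (2.101)²) = √(14.9194) ≈ 3.8626,  v_1 = u/||u|| ≈ (0.7505, -0.3753, 0.5439) (||v_1|| = 1).

λ_1 = 7.4495,  λ_2 = 6,  λ_3 = 2.5505;  v_1 ≈ (0.7505, -0.3753, 0.5439)


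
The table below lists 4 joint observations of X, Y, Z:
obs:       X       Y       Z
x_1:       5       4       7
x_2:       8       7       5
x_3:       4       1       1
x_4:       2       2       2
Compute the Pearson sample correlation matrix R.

Step 1 — column means:
  mean(X) = (5 + 8 + 4 + 2) / 4 = 19/4 = 4.75
  mean(Y) = (4 + 7 + 1 + 2) / 4 = 14/4 = 3.5
  mean(Z) = (7 + 5 + 1 + 2) / 4 = 15/4 = 3.75

Step 2 — sample variances and covariances s[i,j] = (1/(n-1)) · Σ_k (x_{k,i} - mean_i) · (x_{k,j} - mean_j), with n-1 = 3:
  s[X,X] = ((0.25)·(0.25) + (3.25)·(3.25) + (-0.75)·(-0.75) + (-2.75)·(-2.75)) / 3 = 18.75/3 = 6.25
  s[X,Y] = ((0.25)·(0.5) + (3.25)·(3.5) + (-0.75)·(-2.5) + (-2.75)·(-1.5)) / 3 = 17.5/3 = 5.8333
  s[X,Z] = ((0.25)·(3.25) + (3.25)·(1.25) + (-0.75)·(-2.75) + (-2.75)·(-1.75)) / 3 = 11.75/3 = 3.9167
  s[Y,Y] = ((0.5)·(0.5) + (3.5)·(3.5) + (-2.5)·(-2.5) + (-1.5)·(-1.5)) / 3 = 21/3 = 7
  s[Y,Z] = ((0.5)·(3.25) + (3.5)·(1.25) + (-2.5)·(-2.75) + (-1.5)·(-1.75)) / 3 = 15.5/3 = 5.1667
  s[Z,Z] = ((3.25)·(3.25) + (1.25)·(1.25) + (-2.75)·(-2.75) + (-1.75)·(-1.75)) / 3 = 22.75/3 = 7.5833
  Sample standard deviations s_i = √(s[i,i]):
  s(X) = √(6.25) = 2.5
  s(Y) = √(7) = 2.6458
  s(Z) = √(7.5833) = 2.7538

Step 3 — r_{ij} = s_{ij} / (s_i · s_j):
  r[X,X] = 1 (diagonal).
  r[X,Y] = 5.8333 / (2.5 · 2.6458) = 5.8333 / 6.6144 = 0.8819
  r[X,Z] = 3.9167 / (2.5 · 2.7538) = 3.9167 / 6.8845 = 0.5689
  r[Y,Y] = 1 (diagonal).
  r[Y,Z] = 5.1667 / (2.6458 · 2.7538) = 5.1667 / 7.2858 = 0.7091
  r[Z,Z] = 1 (diagonal).

R is symmetric with unit diagonal. Assembling:

R = [[1, 0.8819, 0.5689],
 [0.8819, 1, 0.7091],
 [0.5689, 0.7091, 1]]


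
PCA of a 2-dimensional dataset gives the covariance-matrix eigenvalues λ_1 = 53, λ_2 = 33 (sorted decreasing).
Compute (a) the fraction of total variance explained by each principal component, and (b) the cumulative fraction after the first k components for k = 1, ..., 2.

Step 1 — total variance = trace(Sigma) = Σ λ_i = 53 + 33 = 86.

Step 2 — fraction explained by component i = λ_i / Σ λ:
  PC1: 53/86 = 0.6163
  PC2: 33/86 = 0.3837

Step 3 — cumulative fraction after k components = (λ_1 + ... + λ_k) / Σ λ:
  k = 1: 53/86 = 0.6163
  k = 2: (53 + 33)/86 = 86/86 = 1

Summary (fraction, with percent):

explained: PC1 0.6163 (61.63%), PC2 0.3837 (38.37%);  cumulative: 0.6163, 1


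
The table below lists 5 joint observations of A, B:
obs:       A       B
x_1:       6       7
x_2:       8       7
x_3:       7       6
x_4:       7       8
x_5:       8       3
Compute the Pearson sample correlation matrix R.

Step 1 — column means:
  mean(A) = (6 + 8 + 7 + 7 + 8) / 5 = 36/5 = 7.2
  mean(B) = (7 + 7 + 6 + 8 + 3) / 5 = 31/5 = 6.2

Step 2 — sample variances and covariances s[i,j] = (1/(n-1)) · Σ_k (x_{k,i} - mean_i) · (x_{k,j} - mean_j), with n-1 = 4:
  s[A,A] = ((-1.2)·(-1.2) + (0.8)·(0.8) + (-0.2)·(-0.2) + (-0.2)·(-0.2) + (0.8)·(0.8)) / 4 = 2.8/4 = 0.7
  s[A,B] = ((-1.2)·(0.8) + (0.8)·(0.8) + (-0.2)·(-0.2) + (-0.2)·(1.8) + (0.8)·(-3.2)) / 4 = -3.2/4 = -0.8
  s[B,B] = ((0.8)·(0.8) + (0.8)·(0.8) + (-0.2)·(-0.2) + (1.8)·(1.8) + (-3.2)·(-3.2)) / 4 = 14.8/4 = 3.7
  Sample standard deviations s_i = √(s[i,i]):
  s(A) = √(0.7) = 0.8367
  s(B) = √(3.7) = 1.9235

Step 3 — r_{ij} = s_{ij} / (s_i · s_j):
  r[A,A] = 1 (diagonal).
  r[A,B] = -0.8 / (0.8367 · 1.9235) = -0.8 / 1.6093 = -0.4971
  r[B,B] = 1 (diagonal).

R is symmetric with unit diagonal. Assembling:

R = [[1, -0.4971],
 [-0.4971, 1]]


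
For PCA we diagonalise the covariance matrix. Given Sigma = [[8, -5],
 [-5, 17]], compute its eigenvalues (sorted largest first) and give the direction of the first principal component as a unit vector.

Step 1 — characteristic polynomial of 2×2 Sigma:
  det(Sigma - λI) = λ² - trace · λ + det = 0.
  trace = 8 + 17 = 25, det = 8·17 - (-5)² = 111.
Step 2 — discriminant:
  Δ = trace² - 4·det = 625 - 444 = 181.
Step 3 — eigenvalues:
  λ = (trace ± √Δ)/2 = (25 ± 13.4536)/2,
  λ_1 = 19.2268,  λ_2 = 5.7732.

Step 4 — unit eigenvector for λ_1: solve (Sigma - λ_1 I)v = 0. First row:
  (8 - 19.2268)·v_x + (-5)·v_y = 0, i.e. (-11.2268)·v_x + (-5)·v_y = 0,
  so v ∝ (b, λ_1 - a) = (-5, 11.2268); multiply by -1 so the first entry is positive: u = (5, -11.2268).
  ||u|| = √((5)² + (-11.2268)²) = √(151.0413) ≈ 12.2899,
  v_1 = u/||u|| ≈ (0.4068, -0.9135) (||v_1|| = 1).

λ_1 = 19.2268,  λ_2 = 5.7732;  v_1 ≈ (0.4068, -0.9135)


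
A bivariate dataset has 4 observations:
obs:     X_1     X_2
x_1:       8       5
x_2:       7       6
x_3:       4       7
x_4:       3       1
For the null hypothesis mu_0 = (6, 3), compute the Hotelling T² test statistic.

Step 1 — sample mean vector:
  mean(X_1) = (8 + 7 + 4 + 3) / 4 = 22/4 = 5.5
  mean(X_2) = (5 + 6 + 7 + 1) / 4 = 19/4 = 4.75
  x̄ = (5.5, 4.75),  deviation x̄ - mu_0 = (5.5, 4.75) - (6, 3) = (-0.5, 1.75).

Step 2 — sample covariance matrix, S[i,j] = (1/(n-1)) · Σ_k (x_{k,i} - mean_i) · (x_{k,j} - mean_j), divisor n-1 = 3:
  S[X_1,X_1] = ((2.5)·(2.5) + (1.5)·(1.5) + (-1.5)·(-1.5) + (-2.5)·(-2.5)) / 3 = 17/3 = 5.6667
  S[X_1,X_2] = ((2.5)·(0.25) + (1.5)·(1.25) + (-1.5)·(2.25) + (-2.5)·(-3.75)) / 3 = 8.5/3 = 2.8333
  S[X_2,X_2] = ((0.25)·(0.25) + (1.25)·(1.25) + (2.25)·(2.25) + (-3.75)·(-3.75)) / 3 = 20.75/3 = 6.9167
  S = [[5.6667, 2.8333],
 [2.8333, 6.9167]].

Step 3 — invert S. det(S) = 5.6667·6.9167 - (2.8333)² = 31.1667.
  S^{-1} = (1/det) · [[d, -b], [-b, a]] = [[0.2219, -0.0909],
 [-0.0909, 0.1818]].

Step 4 — quadratic form (x̄ - mu_0)^T · S^{-1} · (x̄ - mu_0):
  S^{-1} · (x̄ - mu_0) = (-0.2701, 0.3636),
  (x̄ - mu_0)^T · [...] = (-0.5)·(-0.2701) + (1.75)·(0.3636) = 0.7714.

Step 5 — scale by n: T² = 4 · 0.7714 = 3.0856.

T² ≈ 3.0856


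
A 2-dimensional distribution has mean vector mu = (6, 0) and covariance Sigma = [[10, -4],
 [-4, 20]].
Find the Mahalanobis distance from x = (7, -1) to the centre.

Step 1 — centre the observation: (x - mu) = (1, -1).

Step 2 — invert Sigma. det(Sigma) = 10·20 - (-4)² = 184.
  Sigma^{-1} = (1/det) · [[d, -b], [-b, a]] = [[0.1087, 0.0217],
 [0.0217, 0.0543]].

Step 3 — form the quadratic (x - mu)^T · Sigma^{-1} · (x - mu):
  Sigma^{-1} · (x - mu) = (0.087, -0.0326).
  (x - mu)^T · [Sigma^{-1} · (x - mu)] = (1)·(0.087) + (-1)·(-0.0326) = 0.1196.

Step 4 — take square root: d = √(0.1196) ≈ 0.3458.

d(x, mu) = √(0.1196) ≈ 0.3458


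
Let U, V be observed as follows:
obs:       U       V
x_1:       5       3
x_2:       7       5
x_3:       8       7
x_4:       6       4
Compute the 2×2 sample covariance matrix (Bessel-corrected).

Step 1 — column means:
  mean(U) = (5 + 7 + 8 + 6) / 4 = 26/4 = 6.5
  mean(V) = (3 + 5 + 7 + 4) / 4 = 19/4 = 4.75

Step 2 — sample covariance S[i,j] = (1/(n-1)) · Σ_k (x_{k,i} - mean_i) · (x_{k,j} - mean_j), with n-1 = 3.
  S[U,U] = ((-1.5)·(-1.5) + (0.5)·(0.5) + (1.5)·(1.5) + (-0.5)·(-0.5)) / 3 = 5/3 = 1.6667
  S[U,V] = ((-1.5)·(-1.75) + (0.5)·(0.25) + (1.5)·(2.25) + (-0.5)·(-0.75)) / 3 = 6.5/3 = 2.1667
  S[V,V] = ((-1.75)·(-1.75) + (0.25)·(0.25) + (2.25)·(2.25) + (-0.75)·(-0.75)) / 3 = 8.75/3 = 2.9167

S is symmetric (S[j,i] = S[i,j]). Assembling:

S = [[1.6667, 2.1667],
 [2.1667, 2.9167]]


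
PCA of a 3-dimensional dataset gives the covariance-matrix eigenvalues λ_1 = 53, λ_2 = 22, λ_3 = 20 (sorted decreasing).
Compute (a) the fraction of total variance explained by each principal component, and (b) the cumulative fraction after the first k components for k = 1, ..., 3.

Step 1 — total variance = trace(Sigma) = Σ λ_i = 53 + 22 + 20 = 95.

Step 2 — fraction explained by component i = λ_i / Σ λ:
  PC1: 53/95 = 0.5579
  PC2: 22/95 = 0.2316
  PC3: 20/95 = 0.2105

Step 3 — cumulative fraction after k components = (λ_1 + ... + λ_k) / Σ λ:
  k = 1: 53/95 = 0.5579
  k = 2: (53 + 22)/95 = 75/95 = 0.7895
  k = 3: (53 + 22 + 20)/95 = 95/95 = 1

Summary (fraction, with percent):

explained: PC1 0.5579 (55.79%), PC2 0.2316 (23.16%), PC3 0.2105 (21.05%);  cumulative: 0.5579, 0.7895, 1


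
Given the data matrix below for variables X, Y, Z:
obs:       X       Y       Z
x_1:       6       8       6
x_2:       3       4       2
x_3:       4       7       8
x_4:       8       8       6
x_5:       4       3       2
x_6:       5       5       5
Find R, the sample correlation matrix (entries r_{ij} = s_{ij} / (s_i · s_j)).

Step 1 — column means:
  mean(X) = (6 + 3 + 4 + 8 + 4 + 5) / 6 = 30/6 = 5
  mean(Y) = (8 + 4 + 7 + 8 + 3 + 5) / 6 = 35/6 = 5.8333
  mean(Z) = (6 + 2 + 8 + 6 + 2 + 5) / 6 = 29/6 = 4.8333

Step 2 — sample variances and covariances s[i,j] = (1/(n-1)) · Σ_k (x_{k,i} - mean_i) · (x_{k,j} - mean_j), with n-1 = 5:
  s[X,X] = ((1)·(1) + (-2)·(-2) + (-1)·(-1) + (3)·(3) + (-1)·(-1) + (0)·(0)) / 5 = 16/5 = 3.2
  s[X,Y] = ((1)·(2.1667) + (-2)·(-1.8333) + (-1)·(1.1667) + (3)·(2.1667) + (-1)·(-2.8333) + (0)·(-0.8333)) / 5 = 14/5 = 2.8
  s[X,Z] = ((1)·(1.1667) + (-2)·(-2.8333) + (-1)·(3.1667) + (3)·(1.1667) + (-1)·(-2.8333) + (0)·(0.1667)) / 5 = 10/5 = 2
  s[Y,Y] = ((2.1667)·(2.1667) + (-1.8333)·(-1.8333) + (1.1667)·(1.1667) + (2.1667)·(2.1667) + (-2.8333)·(-2.8333) + (-0.8333)·(-0.8333)) / 5 = 22.8333/5 = 4.5667
  s[Y,Z] = ((2.1667)·(1.1667) + (-1.8333)·(-2.8333) + (1.1667)·(3.1667) + (2.1667)·(1.1667) + (-2.8333)·(-2.8333) + (-0.8333)·(0.1667)) / 5 = 21.8333/5 = 4.3667
  s[Z,Z] = ((1.1667)·(1.1667) + (-2.8333)·(-2.8333) + (3.1667)·(3.1667) + (1.1667)·(1.1667) + (-2.8333)·(-2.8333) + (0.1667)·(0.1667)) / 5 = 28.8333/5 = 5.7667
  Sample standard deviations s_i = √(s[i,i]):
  s(X) = √(3.2) = 1.7889
  s(Y) = √(4.5667) = 2.137
  s(Z) = √(5.7667) = 2.4014

Step 3 — r_{ij} = s_{ij} / (s_i · s_j):
  r[X,X] = 1 (diagonal).
  r[X,Y] = 2.8 / (1.7889 · 2.137) = 2.8 / 3.8227 = 0.7325
  r[X,Z] = 2 / (1.7889 · 2.4014) = 2 / 4.2957 = 0.4656
  r[Y,Y] = 1 (diagonal).
  r[Y,Z] = 4.3667 / (2.137 · 2.4014) = 4.3667 / 5.1317 = 0.8509
  r[Z,Z] = 1 (diagonal).

R is symmetric with unit diagonal. Assembling:

R = [[1, 0.7325, 0.4656],
 [0.7325, 1, 0.8509],
 [0.4656, 0.8509, 1]]


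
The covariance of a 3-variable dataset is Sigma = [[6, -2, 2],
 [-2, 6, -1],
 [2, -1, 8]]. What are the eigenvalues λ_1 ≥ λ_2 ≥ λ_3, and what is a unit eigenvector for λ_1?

Step 1 — characteristic polynomial p(λ) = det(λI - Sigma) = λ³ - tr·λ² + c_1·λ - det, where tr = trace, c_1 = sum of the principal 2×2 minors, det = det(Sigma):
  tr = 6 + 6 + 8 = 20,
  c_1 = (6·6 - (-2)²) + (6·8 - (2)²) + (6·8 - (-1)²) = 32 + 44 + 47 = 123,
  det = 6·(6·8 - (-1)²) - (-2)·((-2)·8 - (-1)·(2)) + (2)·((-2)·(-1) - 6·(2)) = 6·(47) - (-2)·(-14) + (2)·(-10) = 234.
  So p(λ) = λ³ - 20λ² + 123λ - 234.
Step 2 — look for an integer root (rational root theorem: any rational root is an integer divisor of 234). Testing λ = 6:
  p(6) = 216 - 720 + 738 - 234 = 0  ✓
  Dividing out (λ - 6): p(λ) = (λ - 6)(λ² - 14λ + 39).
Step 3 — remaining eigenvalues from the quadratic λ² - 14λ + 39 = 0:
  Δ = 14² - 4·39 = 196 - 156 = 40,  λ = (14 ± √40)/2 = (14 ± 6.3246)/2 ≈ 10.1623 or 3.8377.
  Sorted: λ_1 = 10.1623,  λ_2 = 6,  λ_3 = 3.8377  (check: sum = 20 = tr ✓).

Step 4 — unit eigenvector for λ_1 ≈ 10.1623: v spans the null space of (Sigma - λ_1 I), whose rows are
  r_1 = (-4.1623, -2, 2),  r_2 = (-2, -4.1623, -1),  r_3 = (2, -1, -2.1623).
  v is orthogonal to every row, so take v ∝ r_1 × r_2 = ((-2)·(-1) - (2)·(-4.1623), (2)·(-2) - (-4.1623)·(-1), (-4.1623)·(-4.1623) - (-2)·(-2)) ≈ (10.3246, -8.1623, 13.3246).
  Let u = (10.3246, -8.1623, 13.3246).
  ||u|| = √((10.3246)² + (-8.1623)² + (13.3246)²) = √(350.763) ≈ 18.7287,  v_1 = u/||u|| ≈ (0.5513, -0.4358, 0.7115) (||v_1|| = 1).

λ_1 = 10.1623,  λ_2 = 6,  λ_3 = 3.8377;  v_1 ≈ (0.5513, -0.4358, 0.7115)
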